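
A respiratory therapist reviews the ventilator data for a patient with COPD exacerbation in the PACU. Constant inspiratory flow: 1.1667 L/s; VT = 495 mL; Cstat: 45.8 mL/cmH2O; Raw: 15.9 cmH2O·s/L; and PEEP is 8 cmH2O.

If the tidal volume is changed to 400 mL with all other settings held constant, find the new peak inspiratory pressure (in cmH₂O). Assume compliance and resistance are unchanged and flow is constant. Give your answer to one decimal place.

35.3

PIP = Vt/C + R·V̇ + PEEP (constant-flow equation of motion).
Only the elastic term changes: ΔPIP = ΔVt / C = (400 − 495) / 45.8 = -2.074 cmH2O.
Original PIP = 495/45.8 + 15.9×1.1667 + 8 = 37.358 cmH2O; new PIP = 37.358 + (-2.074) = 35.284 cmH2O.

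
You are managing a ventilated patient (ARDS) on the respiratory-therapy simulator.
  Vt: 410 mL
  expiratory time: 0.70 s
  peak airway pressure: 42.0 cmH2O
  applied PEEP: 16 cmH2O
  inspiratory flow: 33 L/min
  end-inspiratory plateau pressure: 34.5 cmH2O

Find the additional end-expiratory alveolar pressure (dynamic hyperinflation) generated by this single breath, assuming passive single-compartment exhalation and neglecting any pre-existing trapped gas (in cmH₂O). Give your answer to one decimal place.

1.8

Flow: 33 L/min ÷ 60 = 0.55 L/s.
R = (PIP − Pplat)/V̇ = (42.0 − 34.5) / 0.55 = 7.5/0.55 = 13.636 cmH2O·s/L.
C = Vt/(Pplat − PEEP) = 410.0 / (34.5 − 16) = 410.0/18.5 = 22.162 mL/cmH2O.
τ = R × C = 13.636 × 0.02216 L/cmH2O = 0.3022 s.
Fraction remaining = e^(−Te/τ) = e^(−0.70/0.3022) = 0.09863; trapped volume = 410.0 × 0.09863 = 40.438 mL.
Additional alveolar pressure from trapping ≈ V_trapped / C = 40.438 / 22.162 = 1.825 cmH2O.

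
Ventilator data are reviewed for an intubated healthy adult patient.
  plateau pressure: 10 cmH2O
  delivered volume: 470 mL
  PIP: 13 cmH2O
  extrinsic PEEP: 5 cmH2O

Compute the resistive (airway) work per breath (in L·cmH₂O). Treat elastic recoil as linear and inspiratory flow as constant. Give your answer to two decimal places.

1.41

With constant inspiratory flow the resistive pressure is constant at PIP − Pplat = 13 − 10 = 3.0 cmH2O, so resistive work = 3.0 × 0.470 = 1.41 L·cmH2O.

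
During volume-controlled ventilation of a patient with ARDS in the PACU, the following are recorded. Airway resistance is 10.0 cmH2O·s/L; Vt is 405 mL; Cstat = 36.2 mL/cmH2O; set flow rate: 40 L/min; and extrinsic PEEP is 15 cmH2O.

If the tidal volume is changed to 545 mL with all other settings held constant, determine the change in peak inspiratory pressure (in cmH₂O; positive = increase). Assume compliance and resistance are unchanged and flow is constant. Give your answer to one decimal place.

3.9

PIP = Vt/C + R·V̇ + PEEP (constant-flow equation of motion).
Only the elastic term changes: ΔPIP = ΔVt / C = (545 − 405) / 36.2 = 3.867 cmH2O.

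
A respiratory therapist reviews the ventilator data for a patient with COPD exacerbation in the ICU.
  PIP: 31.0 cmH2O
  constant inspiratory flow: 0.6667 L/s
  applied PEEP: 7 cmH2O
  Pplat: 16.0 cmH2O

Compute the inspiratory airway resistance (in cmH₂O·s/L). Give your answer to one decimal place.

22.5

Raw = (PIP − Pplat) / flow = (31.0 − 16.0) / 0.6667 = 15.0 / 0.6667 = 22.499 cmH2O·s/L.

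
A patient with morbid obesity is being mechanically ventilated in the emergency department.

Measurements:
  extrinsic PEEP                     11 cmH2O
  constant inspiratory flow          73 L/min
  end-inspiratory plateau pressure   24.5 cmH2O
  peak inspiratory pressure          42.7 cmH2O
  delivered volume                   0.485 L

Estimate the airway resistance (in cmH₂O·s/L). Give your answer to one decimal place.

Flow: 73 L/min ÷ 60 = 1.2167 L/s.
Raw = (PIP − Pplat) / flow = (42.7 − 24.5) / 1.2167 = 18.2 / 1.2167 = 14.958 cmH2O·s/L.

15.0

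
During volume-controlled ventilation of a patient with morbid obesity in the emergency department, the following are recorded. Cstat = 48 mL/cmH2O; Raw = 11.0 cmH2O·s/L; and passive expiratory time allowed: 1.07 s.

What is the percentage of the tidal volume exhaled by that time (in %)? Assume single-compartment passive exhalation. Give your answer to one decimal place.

86.8

τ = R × C = 11.0 × 48 mL/cmH2O = 11.0 × 0.048 L/cmH2O = 0.528 s.
Passive exhalation: V(t)/V₀ = e^(−t/τ) = e^(−1.07/0.528) = 0.1318.
Fraction exhaled = 1 − 0.1318 = 0.8682 → 86.82%.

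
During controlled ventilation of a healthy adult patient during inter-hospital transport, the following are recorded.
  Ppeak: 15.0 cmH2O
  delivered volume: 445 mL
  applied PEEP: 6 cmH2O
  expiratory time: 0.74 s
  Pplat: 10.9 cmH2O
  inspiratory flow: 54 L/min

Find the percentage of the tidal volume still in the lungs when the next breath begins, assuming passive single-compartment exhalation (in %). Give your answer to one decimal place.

Flow: 54 L/min ÷ 60 = 0.9 L/s.
R = (PIP − Pplat)/V̇ = (15.0 − 10.9) / 0.9 = 4.1/0.9 = 4.556 cmH2O·s/L.
C = Vt/(Pplat − PEEP) = 445.0 / (10.9 − 6) = 445.0/4.9 = 90.816 mL/cmH2O.
τ = R × C = 4.556 × 0.09082 L/cmH2O = 0.4138 s.
Fraction remaining at end-expiration = e^(−Te/τ) = e^(−0.74/0.4138) = 0.1672 → 16.72%.

16.7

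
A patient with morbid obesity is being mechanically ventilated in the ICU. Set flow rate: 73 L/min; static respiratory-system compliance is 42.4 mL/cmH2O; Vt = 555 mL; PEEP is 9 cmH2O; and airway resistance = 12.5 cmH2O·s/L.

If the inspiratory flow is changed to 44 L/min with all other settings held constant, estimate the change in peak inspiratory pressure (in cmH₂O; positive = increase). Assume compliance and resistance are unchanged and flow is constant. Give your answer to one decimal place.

Flow: 73 L/min ÷ 60 = 1.2167 L/s.
New flow: 44 L/min ÷ 60 = 0.7333 L/s.
PIP = Vt/C + R·V̇ + PEEP (constant-flow equation of motion).
Only the resistive term changes: ΔPIP = R × ΔV̇ = 12.5 × (0.7333 − 1.2167) = 12.5 × -0.4834 = -6.043 cmH2O.

-6.0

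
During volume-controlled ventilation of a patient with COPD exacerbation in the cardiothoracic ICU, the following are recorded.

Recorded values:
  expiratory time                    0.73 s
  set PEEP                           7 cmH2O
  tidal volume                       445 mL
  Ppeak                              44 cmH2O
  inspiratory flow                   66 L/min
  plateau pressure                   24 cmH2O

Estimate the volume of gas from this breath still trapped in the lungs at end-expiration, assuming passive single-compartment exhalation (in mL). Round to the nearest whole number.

96

Flow: 66 L/min ÷ 60 = 1.1 L/s.
R = (PIP − Pplat)/V̇ = (44 − 24) / 1.1 = 20.0/1.1 = 18.182 cmH2O·s/L.
C = Vt/(Pplat − PEEP) = 445.0 / (24 − 7) = 445.0/17.0 = 26.176 mL/cmH2O.
τ = R × C = 18.182 × 0.02618 L/cmH2O = 0.476 s.
Fraction remaining = e^(−Te/τ) = e^(−0.73/0.476) = 0.2158.
Trapped volume = 445.0 × 0.2158 = 96.031 mL.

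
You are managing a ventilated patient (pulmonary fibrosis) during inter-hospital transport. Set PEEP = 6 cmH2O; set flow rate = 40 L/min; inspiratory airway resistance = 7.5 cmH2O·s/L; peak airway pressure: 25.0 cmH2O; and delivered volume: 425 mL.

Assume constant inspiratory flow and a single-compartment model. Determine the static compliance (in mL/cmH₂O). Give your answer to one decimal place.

30.4

Flow: 40 L/min ÷ 60 = 0.6667 L/s.
Equation of motion (constant flow): PIP = Vt/C + R·V̇ + PEEP.
Vt/C = PIP − R·V̇ − PEEP = 25.0 − 7.5×0.6667 − 6 = 25.0 − 5.0 − 6 = 14.0 cmH2O.
C = Vt / 14.0 = 425 / 14.0 = 30.357 mL/cmH2O.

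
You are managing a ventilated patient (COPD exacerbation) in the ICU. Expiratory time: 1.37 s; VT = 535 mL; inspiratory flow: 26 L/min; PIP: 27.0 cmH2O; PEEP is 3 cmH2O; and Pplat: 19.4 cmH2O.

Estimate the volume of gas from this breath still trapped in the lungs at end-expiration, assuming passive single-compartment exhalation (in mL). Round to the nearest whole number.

49

Flow: 26 L/min ÷ 60 = 0.4333 L/s.
R = (PIP − Pplat)/V̇ = (27.0 − 19.4) / 0.4333 = 7.6/0.4333 = 17.54 cmH2O·s/L.
C = Vt/(Pplat − PEEP) = 535.0 / (19.4 − 3) = 535.0/16.4 = 32.622 mL/cmH2O.
τ = R × C = 17.54 × 0.03262 L/cmH2O = 0.5722 s.
Fraction remaining = e^(−Te/τ) = e^(−1.37/0.5722) = 0.09124.
Trapped volume = 535.0 × 0.09124 = 48.813 mL.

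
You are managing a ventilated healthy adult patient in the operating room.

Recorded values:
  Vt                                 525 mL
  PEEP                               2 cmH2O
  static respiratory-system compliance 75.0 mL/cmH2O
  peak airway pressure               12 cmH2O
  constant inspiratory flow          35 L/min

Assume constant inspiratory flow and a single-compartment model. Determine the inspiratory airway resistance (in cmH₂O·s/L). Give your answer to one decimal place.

Flow: 35 L/min ÷ 60 = 0.5833 L/s.
Equation of motion (constant flow): PIP = Vt/C + R·V̇ + PEEP.
R·V̇ = PIP − Vt/C − PEEP = 12 − 525/75.0 − 2 = 12 − 7.0 − 2 = 3.0 cmH2O.
R = 3.0 / 0.5833 = 5.143 cmH2O·s/L.

5.1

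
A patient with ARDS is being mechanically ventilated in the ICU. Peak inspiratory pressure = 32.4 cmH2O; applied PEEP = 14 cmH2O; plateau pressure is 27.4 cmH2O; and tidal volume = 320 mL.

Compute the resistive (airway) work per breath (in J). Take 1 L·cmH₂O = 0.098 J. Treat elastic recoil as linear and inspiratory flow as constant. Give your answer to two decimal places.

0.16

With constant inspiratory flow the resistive pressure is constant at PIP − Pplat = 32.4 − 27.4 = 5.0 cmH2O, so resistive work = 5.0 × 0.320 = 1.6 L·cmH2O.
× 0.098 J/(L·cmH2O) → 0.1568 J.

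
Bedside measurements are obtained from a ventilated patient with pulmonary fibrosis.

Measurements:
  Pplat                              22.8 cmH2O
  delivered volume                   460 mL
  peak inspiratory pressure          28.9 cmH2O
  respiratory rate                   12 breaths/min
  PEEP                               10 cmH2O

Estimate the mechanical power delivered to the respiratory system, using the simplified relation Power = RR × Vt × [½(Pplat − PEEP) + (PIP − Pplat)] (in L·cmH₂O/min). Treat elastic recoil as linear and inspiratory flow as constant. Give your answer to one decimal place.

69.0

Per-breath work = Vt × [½(Pplat−PEEP) + (PIP−Pplat)] = 0.460 × [0.5×12.8 + 6.1] = 0.460 × 12.5 = 5.75 L·cmH2O.
Power = 12 × 5.75 = 69.0 L·cmH2O/min.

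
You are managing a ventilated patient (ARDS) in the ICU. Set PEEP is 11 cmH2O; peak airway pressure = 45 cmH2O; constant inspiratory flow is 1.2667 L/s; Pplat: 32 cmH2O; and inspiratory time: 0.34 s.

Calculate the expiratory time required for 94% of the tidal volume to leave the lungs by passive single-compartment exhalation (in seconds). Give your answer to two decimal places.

Vt = flow × Ti = 1.2667 L/s × 0.34 s × 1000 mL/L = 430.68 mL.
R = (PIP − Pplat)/V̇ = (45 − 32) / 1.2667 = 13.0/1.2667 = 10.263 cmH2O·s/L.
C = Vt/(Pplat − PEEP) = 430.68 / (32 − 11) = 430.68/21.0 = 20.509 mL/cmH2O.
τ = R × C = 10.263 × 0.02051 L/cmH2O = 0.2105 s.
t = −τ·ln(1 − 0.94) = −0.2105·ln(0.06) = 0.5922 s.

0.59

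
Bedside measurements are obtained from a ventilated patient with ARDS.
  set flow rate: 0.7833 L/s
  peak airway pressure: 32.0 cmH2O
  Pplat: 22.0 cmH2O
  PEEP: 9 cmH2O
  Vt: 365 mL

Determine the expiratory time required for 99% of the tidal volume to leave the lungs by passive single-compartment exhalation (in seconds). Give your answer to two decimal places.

R = (PIP − Pplat)/V̇ = (32.0 − 22.0) / 0.7833 = 10.0/0.7833 = 12.767 cmH2O·s/L.
C = Vt/(Pplat − PEEP) = 365.0 / (22.0 − 9) = 365.0/13.0 = 28.077 mL/cmH2O.
τ = R × C = 12.767 × 0.02808 L/cmH2O = 0.3585 s.
t = −τ·ln(1 − 0.99) = −0.3585·ln(0.01) = 1.651 s.

1.65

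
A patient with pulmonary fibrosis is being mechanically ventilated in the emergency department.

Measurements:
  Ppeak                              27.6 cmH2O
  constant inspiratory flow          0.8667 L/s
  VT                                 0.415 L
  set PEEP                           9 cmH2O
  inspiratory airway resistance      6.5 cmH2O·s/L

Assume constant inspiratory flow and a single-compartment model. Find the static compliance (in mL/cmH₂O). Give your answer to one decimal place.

Equation of motion (constant flow): PIP = Vt/C + R·V̇ + PEEP.
Vt/C = PIP − R·V̇ − PEEP = 27.6 − 6.5×0.8667 − 9 = 27.6 − 5.634 − 9 = 12.966 cmH2O.
C = Vt / 12.966 = 415 / 12.966 = 32.007 mL/cmH2O.

32.0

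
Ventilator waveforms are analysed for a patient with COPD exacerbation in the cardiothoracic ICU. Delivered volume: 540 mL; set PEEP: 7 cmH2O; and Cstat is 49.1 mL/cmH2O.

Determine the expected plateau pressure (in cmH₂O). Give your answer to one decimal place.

18.0

Pplat = PEEP + Vt / Cstat = 7 + 540 / 49.1 = 7 + 10.998 = 17.998 cmH2O.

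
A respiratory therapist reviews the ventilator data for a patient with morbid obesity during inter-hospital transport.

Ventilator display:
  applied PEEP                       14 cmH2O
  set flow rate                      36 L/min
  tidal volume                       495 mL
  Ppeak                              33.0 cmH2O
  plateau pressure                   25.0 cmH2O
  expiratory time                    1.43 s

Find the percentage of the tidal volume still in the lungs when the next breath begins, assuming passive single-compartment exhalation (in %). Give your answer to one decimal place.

Flow: 36 L/min ÷ 60 = 0.6 L/s.
R = (PIP − Pplat)/V̇ = (33.0 − 25.0) / 0.6 = 8.0/0.6 = 13.333 cmH2O·s/L.
C = Vt/(Pplat − PEEP) = 495.0 / (25.0 − 14) = 495.0/11.0 = 45.0 mL/cmH2O.
τ = R × C = 13.333 × 0.045 L/cmH2O = 0.6 s.
Fraction remaining at end-expiration = e^(−Te/τ) = e^(−1.43/0.6) = 0.09224 → 9.224%.

9.2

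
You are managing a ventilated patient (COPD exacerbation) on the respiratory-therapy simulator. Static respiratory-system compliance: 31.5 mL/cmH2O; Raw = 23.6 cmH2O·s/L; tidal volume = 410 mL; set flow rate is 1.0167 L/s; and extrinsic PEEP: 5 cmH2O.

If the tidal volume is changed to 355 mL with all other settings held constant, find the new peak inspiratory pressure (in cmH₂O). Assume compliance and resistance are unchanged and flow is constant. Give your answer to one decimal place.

40.3

PIP = Vt/C + R·V̇ + PEEP (constant-flow equation of motion).
Only the elastic term changes: ΔPIP = ΔVt / C = (355 − 410) / 31.5 = -1.746 cmH2O.
Original PIP = 410/31.5 + 23.6×1.0167 + 5 = 42.01 cmH2O; new PIP = 42.01 + (-1.746) = 40.264 cmH2O.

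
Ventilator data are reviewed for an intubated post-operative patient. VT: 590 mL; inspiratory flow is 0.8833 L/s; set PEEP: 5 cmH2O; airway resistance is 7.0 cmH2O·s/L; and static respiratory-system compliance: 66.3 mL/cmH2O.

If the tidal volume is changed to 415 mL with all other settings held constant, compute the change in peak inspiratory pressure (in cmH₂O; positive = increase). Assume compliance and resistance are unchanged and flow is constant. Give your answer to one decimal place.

PIP = Vt/C + R·V̇ + PEEP (constant-flow equation of motion).
Only the elastic term changes: ΔPIP = ΔVt / C = (415 − 590) / 66.3 = -2.64 cmH2O.

-2.6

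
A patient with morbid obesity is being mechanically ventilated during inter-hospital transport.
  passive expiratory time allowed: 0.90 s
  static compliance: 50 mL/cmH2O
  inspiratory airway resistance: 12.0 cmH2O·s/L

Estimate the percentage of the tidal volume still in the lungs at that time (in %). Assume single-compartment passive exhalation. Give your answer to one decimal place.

τ = R × C = 12.0 × 50 mL/cmH2O = 12.0 × 0.050 L/cmH2O = 0.6 s.
Passive exhalation: V(t)/V₀ = e^(−t/τ) = e^(−0.90/0.6) = 0.2231.
Fraction remaining = 0.2231 → 22.31%.

22.3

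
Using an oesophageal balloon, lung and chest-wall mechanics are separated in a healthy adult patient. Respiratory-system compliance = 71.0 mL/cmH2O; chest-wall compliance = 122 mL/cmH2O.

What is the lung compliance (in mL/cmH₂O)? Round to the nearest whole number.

1/CL = 1/Crs − 1/Ccw.
1/CL = 1/71.0 − 1/122 = 0.005888.
CL = 169.84 mL/cmH2O.

170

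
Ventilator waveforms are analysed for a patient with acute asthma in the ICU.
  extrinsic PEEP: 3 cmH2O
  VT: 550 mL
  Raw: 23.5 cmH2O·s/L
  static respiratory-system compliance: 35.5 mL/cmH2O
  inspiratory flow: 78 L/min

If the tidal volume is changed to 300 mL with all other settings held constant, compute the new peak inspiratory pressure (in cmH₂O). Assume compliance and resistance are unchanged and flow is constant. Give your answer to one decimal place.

42.0

Flow: 78 L/min ÷ 60 = 1.3 L/s.
PIP = Vt/C + R·V̇ + PEEP (constant-flow equation of motion).
Only the elastic term changes: ΔPIP = ΔVt / C = (300 − 550) / 35.5 = -7.042 cmH2O.
Original PIP = 550/35.5 + 23.5×1.3 + 3 = 49.043 cmH2O; new PIP = 49.043 + (-7.042) = 42.001 cmH2O.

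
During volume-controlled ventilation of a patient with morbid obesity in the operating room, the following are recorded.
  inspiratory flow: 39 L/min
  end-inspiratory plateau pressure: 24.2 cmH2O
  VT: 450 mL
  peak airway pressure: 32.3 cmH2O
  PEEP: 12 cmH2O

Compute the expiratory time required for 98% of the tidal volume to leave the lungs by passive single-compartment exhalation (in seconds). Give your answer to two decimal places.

1.80

Flow: 39 L/min ÷ 60 = 0.65 L/s.
R = (PIP − Pplat)/V̇ = (32.3 − 24.2) / 0.65 = 8.1/0.65 = 12.462 cmH2O·s/L.
C = Vt/(Pplat − PEEP) = 450.0 / (24.2 − 12) = 450.0/12.2 = 36.885 mL/cmH2O.
τ = R × C = 12.462 × 0.03689 L/cmH2O = 0.4597 s.
t = −τ·ln(1 − 0.98) = −0.4597·ln(0.02) = 1.798 s.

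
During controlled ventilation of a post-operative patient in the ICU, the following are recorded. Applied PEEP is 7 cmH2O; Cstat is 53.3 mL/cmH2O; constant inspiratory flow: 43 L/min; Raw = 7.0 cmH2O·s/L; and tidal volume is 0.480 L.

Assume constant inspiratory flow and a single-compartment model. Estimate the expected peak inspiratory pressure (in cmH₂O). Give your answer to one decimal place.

21.0

Flow: 43 L/min ÷ 60 = 0.7167 L/s.
Equation of motion (constant flow): PIP = Vt/C + R·V̇ + PEEP.
PIP = 480/53.3 + 7.0×0.7167 + 7 = 9.006 + 5.017 + 7 = 21.023 cmH2O.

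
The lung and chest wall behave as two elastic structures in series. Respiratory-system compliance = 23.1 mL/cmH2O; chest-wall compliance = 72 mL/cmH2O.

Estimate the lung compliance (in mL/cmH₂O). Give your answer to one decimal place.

34.0

1/CL = 1/Crs − 1/Ccw.
1/CL = 1/23.1 − 1/72 = 0.0294.
CL = 34.014 mL/cmH2O.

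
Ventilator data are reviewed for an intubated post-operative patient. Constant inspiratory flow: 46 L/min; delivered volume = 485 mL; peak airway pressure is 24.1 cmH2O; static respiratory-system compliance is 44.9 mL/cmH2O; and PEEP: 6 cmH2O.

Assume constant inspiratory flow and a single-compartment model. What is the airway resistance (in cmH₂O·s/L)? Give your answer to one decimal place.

9.5

Flow: 46 L/min ÷ 60 = 0.7667 L/s.
Equation of motion (constant flow): PIP = Vt/C + R·V̇ + PEEP.
R·V̇ = PIP − Vt/C − PEEP = 24.1 − 485/44.9 − 6 = 24.1 − 10.802 − 6 = 7.298 cmH2O.
R = 7.298 / 0.7667 = 9.519 cmH2O·s/L.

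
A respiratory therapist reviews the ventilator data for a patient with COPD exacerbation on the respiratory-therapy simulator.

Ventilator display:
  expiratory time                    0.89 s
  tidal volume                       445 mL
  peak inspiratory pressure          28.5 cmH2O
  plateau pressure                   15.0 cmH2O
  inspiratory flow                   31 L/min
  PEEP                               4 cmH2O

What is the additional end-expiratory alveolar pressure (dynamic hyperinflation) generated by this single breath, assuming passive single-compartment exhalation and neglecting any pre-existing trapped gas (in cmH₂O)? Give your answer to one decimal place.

4.7

Flow: 31 L/min ÷ 60 = 0.5167 L/s.
R = (PIP − Pplat)/V̇ = (28.5 − 15.0) / 0.5167 = 13.5/0.5167 = 26.127 cmH2O·s/L.
C = Vt/(Pplat − PEEP) = 445.0 / (15.0 − 4) = 445.0/11.0 = 40.455 mL/cmH2O.
τ = R × C = 26.127 × 0.04046 L/cmH2O = 1.057 s.
Fraction remaining = e^(−Te/τ) = e^(−0.89/1.057) = 0.4308; trapped volume = 445.0 × 0.4308 = 191.71 mL.
Additional alveolar pressure from trapping ≈ V_trapped / C = 191.71 / 40.455 = 4.739 cmH2O.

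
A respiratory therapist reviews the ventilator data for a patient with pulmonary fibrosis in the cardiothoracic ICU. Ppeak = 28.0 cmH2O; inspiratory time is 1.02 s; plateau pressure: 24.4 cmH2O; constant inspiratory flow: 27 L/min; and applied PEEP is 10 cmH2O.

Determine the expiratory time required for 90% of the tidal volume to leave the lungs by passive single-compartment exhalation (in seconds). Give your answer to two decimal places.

0.59

Flow: 27 L/min ÷ 60 = 0.45 L/s.
Vt = flow × Ti = 0.45 L/s × 1.02 s × 1000 mL/L = 459.0 mL.
R = (PIP − Pplat)/V̇ = (28.0 − 24.4) / 0.45 = 3.6/0.45 = 8.0 cmH2O·s/L.
C = Vt/(Pplat − PEEP) = 459.0 / (24.4 − 10) = 459.0/14.4 = 31.875 mL/cmH2O.
τ = R × C = 8.0 × 0.03188 L/cmH2O = 0.255 s.
t = −τ·ln(1 − 0.90) = −0.255·ln(0.1) = 0.5872 s.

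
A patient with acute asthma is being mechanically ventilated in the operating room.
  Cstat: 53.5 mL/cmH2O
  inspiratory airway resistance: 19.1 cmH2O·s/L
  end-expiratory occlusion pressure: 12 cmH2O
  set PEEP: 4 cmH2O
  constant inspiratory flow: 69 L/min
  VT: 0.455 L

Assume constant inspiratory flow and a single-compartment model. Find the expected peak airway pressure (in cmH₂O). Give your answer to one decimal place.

Flow: 69 L/min ÷ 60 = 1.15 L/s.
Total PEEP = 12 cmH2O (set 4 + intrinsic 8); this is the baseline alveolar pressure.
Equation of motion (constant flow): PIP = Vt/C + R·V̇ + PEEP.
PIP = 455/53.5 + 19.1×1.15 + 12 = 8.505 + 21.965 + 12 = 42.47 cmH2O.

42.5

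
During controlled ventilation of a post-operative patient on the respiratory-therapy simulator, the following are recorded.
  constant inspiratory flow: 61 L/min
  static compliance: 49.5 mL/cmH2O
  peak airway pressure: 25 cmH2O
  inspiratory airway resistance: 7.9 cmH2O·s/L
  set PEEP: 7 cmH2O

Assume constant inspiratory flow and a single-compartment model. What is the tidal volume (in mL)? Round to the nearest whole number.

Flow: 61 L/min ÷ 60 = 1.0167 L/s.
Equation of motion (constant flow): PIP = Vt/C + R·V̇ + PEEP.
Vt/C = PIP − R·V̇ − PEEP = 25 − 8.032 − 7 = 9.968 cmH2O.
Vt = C × 9.968 = 49.5 × 9.968 = 493.42 mL.

493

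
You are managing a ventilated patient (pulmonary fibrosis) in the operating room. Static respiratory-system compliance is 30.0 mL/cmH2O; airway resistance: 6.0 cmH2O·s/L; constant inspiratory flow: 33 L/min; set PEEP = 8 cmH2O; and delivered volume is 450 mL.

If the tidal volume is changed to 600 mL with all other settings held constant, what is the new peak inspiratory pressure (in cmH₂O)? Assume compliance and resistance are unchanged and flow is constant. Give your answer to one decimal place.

Flow: 33 L/min ÷ 60 = 0.55 L/s.
PIP = Vt/C + R·V̇ + PEEP (constant-flow equation of motion).
Only the elastic term changes: ΔPIP = ΔVt / C = (600 − 450) / 30.0 = 5.0 cmH2O.
Original PIP = 450/30.0 + 6.0×0.55 + 8 = 26.3 cmH2O; new PIP = 26.3 + (5.0) = 31.3 cmH2O.

31.3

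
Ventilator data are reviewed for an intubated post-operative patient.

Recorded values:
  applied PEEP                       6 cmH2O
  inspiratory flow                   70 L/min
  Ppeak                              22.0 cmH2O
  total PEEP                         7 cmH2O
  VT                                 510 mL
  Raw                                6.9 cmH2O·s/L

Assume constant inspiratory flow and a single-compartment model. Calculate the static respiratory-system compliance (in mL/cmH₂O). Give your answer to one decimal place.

Flow: 70 L/min ÷ 60 = 1.1667 L/s.
Total PEEP = 7 cmH2O (set 6 + intrinsic 1); this is the baseline alveolar pressure.
Equation of motion (constant flow): PIP = Vt/C + R·V̇ + PEEP.
Vt/C = PIP − R·V̇ − PEEP = 22.0 − 6.9×1.1667 − 7 = 22.0 − 8.05 − 7 = 6.95 cmH2O.
C = Vt / 6.95 = 510 / 6.95 = 73.381 mL/cmH2O.

73.4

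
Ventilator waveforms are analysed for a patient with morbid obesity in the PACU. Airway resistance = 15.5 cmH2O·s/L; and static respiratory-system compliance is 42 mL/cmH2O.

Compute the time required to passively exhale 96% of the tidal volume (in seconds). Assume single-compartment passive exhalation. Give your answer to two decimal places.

2.10

τ = R × C = 15.5 × 42 mL/cmH2O = 15.5 × 0.042 L/cmH2O = 0.651 s.
Exhaled fraction f = 1 − e^(−t/τ) → t = −τ·ln(1 − f) = −0.651·ln(0.04) = 2.095 s.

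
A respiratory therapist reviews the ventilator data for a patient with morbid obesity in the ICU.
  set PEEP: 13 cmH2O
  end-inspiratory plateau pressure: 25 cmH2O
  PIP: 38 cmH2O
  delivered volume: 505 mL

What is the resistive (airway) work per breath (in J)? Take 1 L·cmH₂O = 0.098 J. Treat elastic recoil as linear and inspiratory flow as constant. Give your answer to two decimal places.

0.64

With constant inspiratory flow the resistive pressure is constant at PIP − Pplat = 38 − 25 = 13.0 cmH2O, so resistive work = 13.0 × 0.505 = 6.565 L·cmH2O.
× 0.098 J/(L·cmH2O) → 0.6434 J.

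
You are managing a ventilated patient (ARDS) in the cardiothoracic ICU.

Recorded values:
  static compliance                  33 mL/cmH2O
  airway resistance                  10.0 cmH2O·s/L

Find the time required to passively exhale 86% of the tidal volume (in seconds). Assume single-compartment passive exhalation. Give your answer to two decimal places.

0.65

τ = R × C = 10.0 × 33 mL/cmH2O = 10.0 × 0.033 L/cmH2O = 0.33 s.
Exhaled fraction f = 1 − e^(−t/τ) → t = −τ·ln(1 − f) = −0.33·ln(0.14) = 0.6488 s.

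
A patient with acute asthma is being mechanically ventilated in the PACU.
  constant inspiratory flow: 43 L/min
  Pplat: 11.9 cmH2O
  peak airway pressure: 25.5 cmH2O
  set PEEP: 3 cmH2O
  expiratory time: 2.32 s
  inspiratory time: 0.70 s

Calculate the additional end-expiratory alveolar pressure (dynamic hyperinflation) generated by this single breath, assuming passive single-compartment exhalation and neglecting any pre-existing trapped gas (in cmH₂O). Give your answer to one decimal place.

1.0

Flow: 43 L/min ÷ 60 = 0.7167 L/s.
Vt = flow × Ti = 0.7167 L/s × 0.70 s × 1000 mL/L = 501.69 mL.
R = (PIP − Pplat)/V̇ = (25.5 − 11.9) / 0.7167 = 13.6/0.7167 = 18.976 cmH2O·s/L.
C = Vt/(Pplat − PEEP) = 501.69 / (11.9 − 3) = 501.69/8.9 = 56.37 mL/cmH2O.
τ = R × C = 18.976 × 0.05637 L/cmH2O = 1.07 s.
Fraction remaining = e^(−Te/τ) = e^(−2.32/1.07) = 0.1144; trapped volume = 501.69 × 0.1144 = 57.393 mL.
Additional alveolar pressure from trapping ≈ V_trapped / C = 57.393 / 56.37 = 1.018 cmH2O.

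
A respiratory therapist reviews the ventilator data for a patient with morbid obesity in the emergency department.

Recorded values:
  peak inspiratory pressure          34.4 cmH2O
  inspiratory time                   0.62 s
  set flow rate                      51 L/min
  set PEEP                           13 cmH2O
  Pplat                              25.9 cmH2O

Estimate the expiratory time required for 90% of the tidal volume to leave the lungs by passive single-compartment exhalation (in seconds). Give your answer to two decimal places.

Flow: 51 L/min ÷ 60 = 0.85 L/s.
Vt = flow × Ti = 0.85 L/s × 0.62 s × 1000 mL/L = 527.0 mL.
R = (PIP − Pplat)/V̇ = (34.4 − 25.9) / 0.85 = 8.5/0.85 = 10.0 cmH2O·s/L.
C = Vt/(Pplat − PEEP) = 527.0 / (25.9 − 13) = 527.0/12.9 = 40.853 mL/cmH2O.
τ = R × C = 10.0 × 0.04085 L/cmH2O = 0.4085 s.
t = −τ·ln(1 − 0.90) = −0.4085·ln(0.1) = 0.9406 s.

0.94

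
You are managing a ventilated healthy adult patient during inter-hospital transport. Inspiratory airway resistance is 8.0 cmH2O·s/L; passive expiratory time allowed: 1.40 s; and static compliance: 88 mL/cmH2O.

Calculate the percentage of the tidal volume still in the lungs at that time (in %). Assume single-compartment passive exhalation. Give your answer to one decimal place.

τ = R × C = 8.0 × 88 mL/cmH2O = 8.0 × 0.088 L/cmH2O = 0.704 s.
Passive exhalation: V(t)/V₀ = e^(−t/τ) = e^(−1.40/0.704) = 0.1369.
Fraction remaining = 0.1369 → 13.69%.

13.7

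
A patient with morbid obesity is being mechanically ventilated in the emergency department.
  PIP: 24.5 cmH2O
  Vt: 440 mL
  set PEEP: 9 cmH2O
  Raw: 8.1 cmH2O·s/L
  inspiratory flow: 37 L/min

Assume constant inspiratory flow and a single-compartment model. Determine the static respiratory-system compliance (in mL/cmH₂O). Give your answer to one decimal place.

41.9

Flow: 37 L/min ÷ 60 = 0.6167 L/s.
Equation of motion (constant flow): PIP = Vt/C + R·V̇ + PEEP.
Vt/C = PIP − R·V̇ − PEEP = 24.5 − 8.1×0.6167 − 9 = 24.5 − 4.995 − 9 = 10.505 cmH2O.
C = Vt / 10.505 = 440 / 10.505 = 41.885 mL/cmH2O.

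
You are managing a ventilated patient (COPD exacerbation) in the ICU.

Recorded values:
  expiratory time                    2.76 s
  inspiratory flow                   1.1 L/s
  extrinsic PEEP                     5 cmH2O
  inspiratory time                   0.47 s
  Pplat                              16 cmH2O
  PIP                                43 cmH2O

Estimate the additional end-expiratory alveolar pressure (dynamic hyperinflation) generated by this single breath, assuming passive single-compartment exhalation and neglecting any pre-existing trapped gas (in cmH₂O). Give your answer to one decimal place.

Vt = flow × Ti = 1.1 L/s × 0.47 s × 1000 mL/L = 517.0 mL.
R = (PIP − Pplat)/V̇ = (43 − 16) / 1.1 = 27.0/1.1 = 24.545 cmH2O·s/L.
C = Vt/(Pplat − PEEP) = 517.0 / (16 − 5) = 517.0/11.0 = 47.0 mL/cmH2O.
τ = R × C = 24.545 × 0.047 L/cmH2O = 1.154 s.
Fraction remaining = e^(−Te/τ) = e^(−2.76/1.154) = 0.09148; trapped volume = 517.0 × 0.09148 = 47.295 mL.
Additional alveolar pressure from trapping ≈ V_trapped / C = 47.295 / 47.0 = 1.006 cmH2O.

1.0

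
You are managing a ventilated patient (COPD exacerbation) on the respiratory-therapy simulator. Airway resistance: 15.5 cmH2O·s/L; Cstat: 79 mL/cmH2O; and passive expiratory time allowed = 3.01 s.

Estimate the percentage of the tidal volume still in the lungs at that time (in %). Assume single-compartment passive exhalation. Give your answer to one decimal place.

τ = R × C = 15.5 × 79 mL/cmH2O = 15.5 × 0.079 L/cmH2O = 1.225 s.
Passive exhalation: V(t)/V₀ = e^(−t/τ) = e^(−3.01/1.225) = 0.08568.
Fraction remaining = 0.08568 → 8.568%.

8.6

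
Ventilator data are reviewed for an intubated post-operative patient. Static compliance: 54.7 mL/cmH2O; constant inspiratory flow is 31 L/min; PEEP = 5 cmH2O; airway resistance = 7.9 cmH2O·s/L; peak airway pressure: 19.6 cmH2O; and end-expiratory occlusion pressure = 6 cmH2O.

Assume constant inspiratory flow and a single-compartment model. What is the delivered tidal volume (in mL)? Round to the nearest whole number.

Flow: 31 L/min ÷ 60 = 0.5167 L/s.
Total PEEP = 6 cmH2O (set 5 + intrinsic 1); this is the baseline alveolar pressure.
Equation of motion (constant flow): PIP = Vt/C + R·V̇ + PEEP.
Vt/C = PIP − R·V̇ − PEEP = 19.6 − 4.082 − 6 = 9.518 cmH2O.
Vt = C × 9.518 = 54.7 × 9.518 = 520.63 mL.

521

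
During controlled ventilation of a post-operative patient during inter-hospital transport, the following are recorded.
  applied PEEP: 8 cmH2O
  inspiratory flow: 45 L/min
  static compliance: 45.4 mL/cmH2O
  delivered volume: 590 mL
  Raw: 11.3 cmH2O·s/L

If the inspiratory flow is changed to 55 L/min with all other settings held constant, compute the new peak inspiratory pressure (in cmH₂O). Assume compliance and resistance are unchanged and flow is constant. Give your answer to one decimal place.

Flow: 45 L/min ÷ 60 = 0.75 L/s.
New flow: 55 L/min ÷ 60 = 0.9167 L/s.
PIP = Vt/C + R·V̇ + PEEP (constant-flow equation of motion).
Only the resistive term changes: ΔPIP = R × ΔV̇ = 11.3 × (0.9167 − 0.75) = 11.3 × 0.1667 = 1.884 cmH2O.
Original PIP = 590/45.4 + 11.3×0.75 + 8 = 29.471 cmH2O; new PIP = 29.471 + (1.884) = 31.355 cmH2O.

31.4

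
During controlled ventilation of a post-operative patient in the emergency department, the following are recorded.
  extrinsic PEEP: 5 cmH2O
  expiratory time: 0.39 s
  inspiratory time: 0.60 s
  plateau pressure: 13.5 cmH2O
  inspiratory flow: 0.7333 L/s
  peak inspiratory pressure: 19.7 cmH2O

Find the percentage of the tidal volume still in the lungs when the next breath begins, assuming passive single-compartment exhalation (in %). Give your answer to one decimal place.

Vt = flow × Ti = 0.7333 L/s × 0.60 s × 1000 mL/L = 439.98 mL.
R = (PIP − Pplat)/V̇ = (19.7 − 13.5) / 0.7333 = 6.2/0.7333 = 8.455 cmH2O·s/L.
C = Vt/(Pplat − PEEP) = 439.98 / (13.5 − 5) = 439.98/8.5 = 51.762 mL/cmH2O.
τ = R × C = 8.455 × 0.05176 L/cmH2O = 0.4376 s.
Fraction remaining at end-expiration = e^(−Te/τ) = e^(−0.39/0.4376) = 0.4102 → 41.02%.

41.0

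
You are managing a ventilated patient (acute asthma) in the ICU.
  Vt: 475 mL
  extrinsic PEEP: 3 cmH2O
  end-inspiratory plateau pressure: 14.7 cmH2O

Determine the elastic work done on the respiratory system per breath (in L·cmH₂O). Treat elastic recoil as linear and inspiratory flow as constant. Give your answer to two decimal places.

2.78

Elastic work ≈ ½ × (Pplat − PEEP) × Vt = 0.5 × (14.7 − 3) × 0.475 L = 0.5 × 11.7 × 0.475 = 2.779 L·cmH2O.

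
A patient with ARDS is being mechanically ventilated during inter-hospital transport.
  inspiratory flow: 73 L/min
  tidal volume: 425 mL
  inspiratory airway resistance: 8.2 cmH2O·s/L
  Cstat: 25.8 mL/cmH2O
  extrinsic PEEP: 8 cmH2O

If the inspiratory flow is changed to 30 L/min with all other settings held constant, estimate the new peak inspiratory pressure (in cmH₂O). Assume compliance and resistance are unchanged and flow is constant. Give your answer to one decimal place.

28.6

Flow: 73 L/min ÷ 60 = 1.2167 L/s.
New flow: 30 L/min ÷ 60 = 0.5 L/s.
PIP = Vt/C + R·V̇ + PEEP (constant-flow equation of motion).
Only the resistive term changes: ΔPIP = R × ΔV̇ = 8.2 × (0.5 − 1.2167) = 8.2 × -0.7167 = -5.877 cmH2O.
Original PIP = 425/25.8 + 8.2×1.2167 + 8 = 34.45 cmH2O; new PIP = 34.45 + (-5.877) = 28.573 cmH2O.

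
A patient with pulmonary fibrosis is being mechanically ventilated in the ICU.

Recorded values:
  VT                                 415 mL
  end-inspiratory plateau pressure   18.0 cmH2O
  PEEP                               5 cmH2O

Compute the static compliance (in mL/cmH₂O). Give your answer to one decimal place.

Cstat = Vt / (Pplat − PEEP) = 415 / (18.0 − 5) = 415 / 13.0 = 31.923 mL/cmH2O.

31.9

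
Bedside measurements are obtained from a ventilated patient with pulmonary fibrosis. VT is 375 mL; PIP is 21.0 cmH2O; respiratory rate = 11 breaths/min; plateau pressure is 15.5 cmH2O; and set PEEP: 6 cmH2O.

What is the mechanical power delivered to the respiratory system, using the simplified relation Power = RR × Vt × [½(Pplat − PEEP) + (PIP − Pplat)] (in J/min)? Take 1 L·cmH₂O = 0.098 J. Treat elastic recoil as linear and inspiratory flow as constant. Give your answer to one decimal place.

4.1

Per-breath work = Vt × [½(Pplat−PEEP) + (PIP−Pplat)] = 0.375 × [0.5×9.5 + 5.5] = 0.375 × 10.25 = 3.844 L·cmH2O.
Power = 11 × 3.844 = 42.284 L·cmH2O/min.
× 0.098 J/(L·cmH2O) → 4.144 J/min.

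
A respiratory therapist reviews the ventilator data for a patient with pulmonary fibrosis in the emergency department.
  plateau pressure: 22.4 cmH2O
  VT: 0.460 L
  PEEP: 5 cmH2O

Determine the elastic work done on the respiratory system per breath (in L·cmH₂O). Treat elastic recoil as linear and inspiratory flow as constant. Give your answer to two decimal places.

4.00

Elastic work ≈ ½ × (Pplat − PEEP) × Vt = 0.5 × (22.4 − 5) × 0.460 L = 0.5 × 17.4 × 0.460 = 4.002 L·cmH2O.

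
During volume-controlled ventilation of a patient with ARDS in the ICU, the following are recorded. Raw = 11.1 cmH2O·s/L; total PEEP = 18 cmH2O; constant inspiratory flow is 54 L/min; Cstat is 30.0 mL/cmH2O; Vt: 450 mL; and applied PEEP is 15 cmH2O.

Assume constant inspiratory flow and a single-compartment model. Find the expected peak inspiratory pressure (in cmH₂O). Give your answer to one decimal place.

43.0

Flow: 54 L/min ÷ 60 = 0.9 L/s.
Total PEEP = 18 cmH2O (set 15 + intrinsic 3); this is the baseline alveolar pressure.
Equation of motion (constant flow): PIP = Vt/C + R·V̇ + PEEP.
PIP = 450/30.0 + 11.1×0.9 + 18 = 15.0 + 9.99 + 18 = 42.99 cmH2O.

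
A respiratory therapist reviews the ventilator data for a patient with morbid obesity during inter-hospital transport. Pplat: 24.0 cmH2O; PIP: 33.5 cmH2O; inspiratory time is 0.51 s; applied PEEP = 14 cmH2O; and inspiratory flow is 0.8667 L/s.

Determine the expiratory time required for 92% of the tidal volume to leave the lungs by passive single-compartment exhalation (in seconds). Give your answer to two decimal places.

1.22

Vt = flow × Ti = 0.8667 L/s × 0.51 s × 1000 mL/L = 442.02 mL.
R = (PIP − Pplat)/V̇ = (33.5 − 24.0) / 0.8667 = 9.5/0.8667 = 10.961 cmH2O·s/L.
C = Vt/(Pplat − PEEP) = 442.02 / (24.0 − 14) = 442.02/10.0 = 44.202 mL/cmH2O.
τ = R × C = 10.961 × 0.0442 L/cmH2O = 0.4845 s.
t = −τ·ln(1 − 0.92) = −0.4845·ln(0.08) = 1.224 s.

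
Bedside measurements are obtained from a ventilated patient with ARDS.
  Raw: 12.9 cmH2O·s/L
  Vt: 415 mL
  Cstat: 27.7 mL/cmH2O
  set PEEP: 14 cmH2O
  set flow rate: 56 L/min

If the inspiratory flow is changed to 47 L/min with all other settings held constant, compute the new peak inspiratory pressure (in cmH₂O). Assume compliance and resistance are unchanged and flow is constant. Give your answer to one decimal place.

39.1

Flow: 56 L/min ÷ 60 = 0.9333 L/s.
New flow: 47 L/min ÷ 60 = 0.7833 L/s.
PIP = Vt/C + R·V̇ + PEEP (constant-flow equation of motion).
Only the resistive term changes: ΔPIP = R × ΔV̇ = 12.9 × (0.7833 − 0.9333) = 12.9 × -0.15 = -1.935 cmH2O.
Original PIP = 415/27.7 + 12.9×0.9333 + 14 = 41.022 cmH2O; new PIP = 41.022 + (-1.935) = 39.087 cmH2O.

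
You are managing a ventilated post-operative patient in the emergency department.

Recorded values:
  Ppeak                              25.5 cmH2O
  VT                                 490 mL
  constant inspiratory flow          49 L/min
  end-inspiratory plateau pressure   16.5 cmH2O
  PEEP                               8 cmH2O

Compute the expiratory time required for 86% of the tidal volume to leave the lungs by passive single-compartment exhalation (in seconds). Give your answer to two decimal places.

Flow: 49 L/min ÷ 60 = 0.8167 L/s.
R = (PIP − Pplat)/V̇ = (25.5 − 16.5) / 0.8167 = 9.0/0.8167 = 11.02 cmH2O·s/L.
C = Vt/(Pplat − PEEP) = 490.0 / (16.5 − 8) = 490.0/8.5 = 57.647 mL/cmH2O.
τ = R × C = 11.02 × 0.05765 L/cmH2O = 0.6353 s.
t = −τ·ln(1 − 0.86) = −0.6353·ln(0.14) = 1.249 s.

1.25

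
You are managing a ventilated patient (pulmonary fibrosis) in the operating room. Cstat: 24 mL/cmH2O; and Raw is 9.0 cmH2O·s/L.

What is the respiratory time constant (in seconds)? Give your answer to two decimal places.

0.22

τ = R × C = 9.0 × 24 mL/cmH2O = 9.0 × 0.024 L/cmH2O = 0.216 s.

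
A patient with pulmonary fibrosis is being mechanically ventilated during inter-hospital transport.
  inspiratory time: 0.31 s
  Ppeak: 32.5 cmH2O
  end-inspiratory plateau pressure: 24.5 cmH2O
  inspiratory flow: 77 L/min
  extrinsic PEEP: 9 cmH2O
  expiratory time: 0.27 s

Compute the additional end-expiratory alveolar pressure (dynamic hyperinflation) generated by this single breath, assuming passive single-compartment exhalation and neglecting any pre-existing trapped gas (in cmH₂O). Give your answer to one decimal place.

Flow: 77 L/min ÷ 60 = 1.2833 L/s.
Vt = flow × Ti = 1.2833 L/s × 0.31 s × 1000 mL/L = 397.82 mL.
R = (PIP − Pplat)/V̇ = (32.5 − 24.5) / 1.2833 = 8.0/1.2833 = 6.234 cmH2O·s/L.
C = Vt/(Pplat − PEEP) = 397.82 / (24.5 − 9) = 397.82/15.5 = 25.666 mL/cmH2O.
τ = R × C = 6.234 × 0.02567 L/cmH2O = 0.16 s.
Fraction remaining = e^(−Te/τ) = e^(−0.27/0.16) = 0.185; trapped volume = 397.82 × 0.185 = 73.597 mL.
Additional alveolar pressure from trapping ≈ V_trapped / C = 73.597 / 25.666 = 2.867 cmH2O.

2.9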